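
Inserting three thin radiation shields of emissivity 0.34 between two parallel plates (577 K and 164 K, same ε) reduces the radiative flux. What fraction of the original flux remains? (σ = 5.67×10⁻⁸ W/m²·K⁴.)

With N identical shields there are N+1 = 4 gaps in series, each with the same radiative resistance, so the flux falls to 1/(N+1) of its unshielded value.

ratio ≈ 0.250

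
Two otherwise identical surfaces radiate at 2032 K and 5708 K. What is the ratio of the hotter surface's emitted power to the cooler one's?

P ∝ T⁴, so the ratio is (5708/2032)⁴ = (2.809)⁴ = 62.3.

ratio ≈ 62.3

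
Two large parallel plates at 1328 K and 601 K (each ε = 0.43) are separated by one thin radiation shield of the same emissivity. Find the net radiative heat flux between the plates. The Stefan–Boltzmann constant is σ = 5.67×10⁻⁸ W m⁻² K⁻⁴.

Each of the 2 gaps contributes resistance (2/ε − 1) = 2/0.43 − 1 = 3.651; total = 7.302.
q = σ(T₁⁴ − T₂⁴) / 7.302 = 5.67×10⁻⁸ × 2.98×10^12 / 7.302 = 23100 W/m².

q ≈ 23100 W/m²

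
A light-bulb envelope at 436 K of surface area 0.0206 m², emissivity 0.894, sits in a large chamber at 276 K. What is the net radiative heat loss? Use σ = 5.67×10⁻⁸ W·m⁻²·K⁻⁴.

Q = εσA(T⁴ − T_s⁴). T⁴ − T_s⁴ = (436)⁴ − (276)⁴ = 3.61×10^10 − 5.80×10^9 = 3.03×10^10 K⁴.
Q = 0.894 × 5.67×10⁻⁸ × 0.0206 × 3.03×10^10 = 31.7 W.

Q ≈ 31.7 W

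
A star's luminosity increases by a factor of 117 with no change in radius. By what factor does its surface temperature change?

factor ≈ 3.29

P ∝ T⁴ ⇒ T ∝ P^(1/4), so T scales by (117)^(1/4) = 3.29.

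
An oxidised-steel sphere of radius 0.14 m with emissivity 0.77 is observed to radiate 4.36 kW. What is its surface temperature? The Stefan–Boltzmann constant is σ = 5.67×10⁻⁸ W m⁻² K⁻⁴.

A = 4πr² = 4π × (0.14)² = 0.246 m².
From P = εσAT⁴, T = (P / εσA)^(1/4) = (4360 / (0.77 × 5.67×10⁻⁸ × 0.246))^(1/4).
T = (4.05×10^11)^(1/4) = 798 K.

T ≈ 798 K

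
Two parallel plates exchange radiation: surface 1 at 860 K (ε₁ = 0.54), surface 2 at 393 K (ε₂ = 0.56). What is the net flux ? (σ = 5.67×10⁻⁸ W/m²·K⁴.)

For two large parallel gray plates, q = σ(T₁⁴ − T₂⁴) / (1/ε₁ + 1/ε₂ − 1).
1/ε₁ + 1/ε₂ − 1 = 1/0.54 + 1/0.56 − 1 = 2.638.
T₁⁴ − T₂⁴ = 5.47×10^11 − 2.39×10^10 = 5.23×10^11 K⁴.
q = 5.67×10⁻⁸ × 5.23×10^11 / 2.638 = 11200 W/m².

q ≈ 11200 W/m²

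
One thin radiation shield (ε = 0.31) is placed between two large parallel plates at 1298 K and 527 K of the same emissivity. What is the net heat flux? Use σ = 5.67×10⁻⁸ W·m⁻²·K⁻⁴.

q ≈ 14400 W/m²

Each of the 2 gaps contributes resistance (2/ε − 1) = 2/0.31 − 1 = 5.452; total = 10.90.
q = σ(T₁⁴ − T₂⁴) / 10.90 = 5.67×10⁻⁸ × 2.76×10^12 / 10.90 = 14400 W/m².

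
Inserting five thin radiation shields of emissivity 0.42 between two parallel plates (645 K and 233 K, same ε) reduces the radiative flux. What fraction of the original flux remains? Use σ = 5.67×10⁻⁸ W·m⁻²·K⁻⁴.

ratio ≈ 0.167

With N identical shields there are N+1 = 6 gaps in series, each with the same radiative resistance, so the flux falls to 1/(N+1) of its unshielded value.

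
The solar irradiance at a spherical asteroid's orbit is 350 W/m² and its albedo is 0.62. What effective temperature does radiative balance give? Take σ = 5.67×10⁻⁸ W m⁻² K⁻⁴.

T ≈ 156 K

Power absorbed = (1−a)S·πR²; power emitted = 4πR²σT⁴. Equating and cancelling πR²:
T = ((1−a)S / 4σ)^(1/4) = (133 / (4 × 5.67×10⁻⁸))^(1/4) = (5.86×10^8)^(1/4).
T = 156 K.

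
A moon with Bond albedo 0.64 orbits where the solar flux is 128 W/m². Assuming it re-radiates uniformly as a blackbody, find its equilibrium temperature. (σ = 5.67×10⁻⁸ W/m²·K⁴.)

Power absorbed = (1−a)S·πR²; power emitted = 4πR²σT⁴. Equating and cancelling πR²:
T = ((1−a)S / 4σ)^(1/4) = (46.1 / (4 × 5.67×10⁻⁸))^(1/4) = (2.03×10^8)^(1/4).
T = 119 K.

T ≈ 119 K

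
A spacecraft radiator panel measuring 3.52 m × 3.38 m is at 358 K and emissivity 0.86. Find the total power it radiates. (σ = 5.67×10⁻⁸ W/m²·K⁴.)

A = 3.52 × 3.38 = 11.9 m².
P = εσAT⁴ = 0.86 × 5.67×10⁻⁸ × 11.9 × (358)⁴ = 0.86 × 5.67×10⁻⁸ × 11.9 × 1.64×10^10.
P = 9530 W.

P ≈ 9530 W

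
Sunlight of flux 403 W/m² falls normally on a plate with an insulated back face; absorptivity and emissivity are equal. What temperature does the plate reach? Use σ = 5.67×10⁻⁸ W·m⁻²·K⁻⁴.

T ≈ 290 K

Absorbed flux αS = emitted flux εσT⁴ (one radiating face); with α = ε, T = (S/σ)^(1/4).
T = (403 / 5.67×10⁻⁸)^(1/4) = (7.11×10^9)^(1/4).
T = 290 K.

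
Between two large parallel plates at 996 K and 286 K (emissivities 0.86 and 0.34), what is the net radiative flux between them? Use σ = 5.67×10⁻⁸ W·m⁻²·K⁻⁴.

q ≈ 17900 W/m²

For two large parallel gray plates, q = σ(T₁⁴ − T₂⁴) / (1/ε₁ + 1/ε₂ − 1).
1/ε₁ + 1/ε₂ − 1 = 1/0.86 + 1/0.34 − 1 = 3.104.
T₁⁴ − T₂⁴ = 9.84×10^11 − 6.69×10^9 = 9.77×10^11 K⁴.
q = 5.67×10⁻⁸ × 9.77×10^11 / 3.104 = 17900 W/m².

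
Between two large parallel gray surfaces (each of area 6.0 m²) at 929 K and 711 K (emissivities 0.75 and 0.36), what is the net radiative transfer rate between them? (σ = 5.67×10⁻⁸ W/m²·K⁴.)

Q ≈ 53500 W

For two large parallel gray plates, q = σ(T₁⁴ − T₂⁴) / (1/ε₁ + 1/ε₂ − 1).
1/ε₁ + 1/ε₂ − 1 = 1/0.75 + 1/0.36 − 1 = 3.111.
T₁⁴ − T₂⁴ = 7.45×10^11 − 2.56×10^11 = 4.89×10^11 K⁴.
q = 5.67×10⁻⁸ × 4.89×10^11 / 3.111 = 8920 W/m².
Q = q·A = 8920 × 6.0 = 53500 W.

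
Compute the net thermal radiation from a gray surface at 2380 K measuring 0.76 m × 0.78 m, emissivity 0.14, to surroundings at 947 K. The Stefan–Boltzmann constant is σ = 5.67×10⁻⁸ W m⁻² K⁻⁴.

A = 0.76 × 0.78 = 0.593 m².
Q = εσA(T⁴ − T_s⁴). T⁴ − T_s⁴ = (2380)⁴ − (947)⁴ = 3.21×10^13 − 8.04×10^11 = 3.13×10^13 K⁴.
Q = 0.14 × 5.67×10⁻⁸ × 0.593 × 3.13×10^13 = 1.47×10^5 W.

Q ≈ 1.47×10^5 W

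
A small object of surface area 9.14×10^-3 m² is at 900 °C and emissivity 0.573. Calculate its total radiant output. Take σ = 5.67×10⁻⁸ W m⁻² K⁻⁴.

900 °C = 1173 K.
Stefan–Boltzmann: P = εσAT⁴ = 0.573 × 5.67×10⁻⁸ × 9.14×10^-3 × (1173)⁴ = 0.573 × 5.67×10⁻⁸ × 9.14×10^-3 × 1.89×10^12.
P = 562 W.

P ≈ 562 W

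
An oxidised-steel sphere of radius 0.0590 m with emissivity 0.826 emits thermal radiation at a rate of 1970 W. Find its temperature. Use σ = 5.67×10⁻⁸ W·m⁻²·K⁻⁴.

T ≈ 990 K

A = 4πr² = 4π × (0.0590)² = 0.0437 m².
From P = εσAT⁴, T = (P / εσA)^(1/4) = (1970 / (0.826 × 5.67×10⁻⁸ × 0.0437))^(1/4).
T = (9.62×10^11)^(1/4) = 990 K.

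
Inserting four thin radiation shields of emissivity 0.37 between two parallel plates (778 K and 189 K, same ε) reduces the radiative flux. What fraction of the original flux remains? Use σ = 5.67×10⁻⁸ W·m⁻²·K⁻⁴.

ratio ≈ 0.200

With N identical shields there are N+1 = 5 gaps in series, each with the same radiative resistance, so the flux falls to 1/(N+1) of its unshielded value.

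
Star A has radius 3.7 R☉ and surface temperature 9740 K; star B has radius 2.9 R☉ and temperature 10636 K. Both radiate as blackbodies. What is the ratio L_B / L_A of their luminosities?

L = 4πR²σT⁴ ∝ R²T⁴, so L_B/L_A = (2.9/3.7)² × (10636/9740)⁴ = 0.614 × 1.42 = 0.874.

L_B/L_A ≈ 0.874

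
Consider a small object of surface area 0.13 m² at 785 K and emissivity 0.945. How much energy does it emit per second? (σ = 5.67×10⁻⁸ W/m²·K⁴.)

P ≈ 2650 W

Stefan–Boltzmann: P = εσAT⁴ = 0.945 × 5.67×10⁻⁸ × 0.130 × (785)⁴ = 0.945 × 5.67×10⁻⁸ × 0.130 × 3.80×10^11.
P = 2650 W.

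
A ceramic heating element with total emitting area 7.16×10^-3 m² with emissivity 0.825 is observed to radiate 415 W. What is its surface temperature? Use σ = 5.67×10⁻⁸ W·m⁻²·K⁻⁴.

T ≈ 1060 K

From P = εσAT⁴, T = (P / εσA)^(1/4) = (415 / (0.825 × 5.67×10⁻⁸ × 7.16×10^-3))^(1/4).
T = (1.24×10^12)^(1/4) = 1060 K.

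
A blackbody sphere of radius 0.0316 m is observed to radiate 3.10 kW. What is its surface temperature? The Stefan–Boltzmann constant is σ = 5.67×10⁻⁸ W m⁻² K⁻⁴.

A = 4πr² = 4π × (0.0316)² = 0.0125 m².
From P = σAT⁴, T = (P / σA)^(1/4) = (3100 / (5.67×10⁻⁸ × 0.0125))^(1/4).
T = (4.36×10^12)^(1/4) = 1440 K.

T ≈ 1440 K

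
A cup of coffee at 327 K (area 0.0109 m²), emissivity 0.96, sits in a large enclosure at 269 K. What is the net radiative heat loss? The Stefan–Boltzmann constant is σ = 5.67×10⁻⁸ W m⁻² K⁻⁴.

Q ≈ 3.68 W

Q = εσA(T⁴ − T_s⁴). T⁴ − T_s⁴ = (327)⁴ − (269)⁴ = 1.14×10^10 − 5.24×10^9 = 6.20×10^9 K⁴.
Q = 0.96 × 5.67×10⁻⁸ × 0.0109 × 6.20×10^9 = 3.68 W.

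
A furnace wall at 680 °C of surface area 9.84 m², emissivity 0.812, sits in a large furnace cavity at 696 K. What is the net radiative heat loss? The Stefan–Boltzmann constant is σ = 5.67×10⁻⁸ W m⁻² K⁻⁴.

Convert: 680 °C = 953 K.
Q = εσA(T⁴ − T_s⁴). T⁴ − T_s⁴ = (953)⁴ − (696)⁴ = 8.25×10^11 − 2.35×10^11 = 5.90×10^11 K⁴.
Q = 0.812 × 5.67×10⁻⁸ × 9.84 × 5.90×10^11 = 2.67×10^5 W.

Q ≈ 2.67×10^5 W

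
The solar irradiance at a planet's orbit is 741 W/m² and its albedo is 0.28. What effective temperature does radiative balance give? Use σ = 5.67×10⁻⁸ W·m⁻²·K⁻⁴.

T ≈ 220 K

Power absorbed = (1−a)S·πR²; power emitted = 4πR²σT⁴. Equating and cancelling πR²:
T = ((1−a)S / 4σ)^(1/4) = (534 / (4 × 5.67×10⁻⁸))^(1/4) = (2.35×10^9)^(1/4).
T = 220 K.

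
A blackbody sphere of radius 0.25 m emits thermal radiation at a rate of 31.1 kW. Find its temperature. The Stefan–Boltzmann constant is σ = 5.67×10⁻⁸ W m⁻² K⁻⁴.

T ≈ 914 K

A = 4πr² = 4π × (0.25)² = 0.785 m².
From P = σAT⁴, T = (P / σA)^(1/4) = (31100 / (5.67×10⁻⁸ × 0.785))^(1/4).
T = (6.98×10^11)^(1/4) = 914 K.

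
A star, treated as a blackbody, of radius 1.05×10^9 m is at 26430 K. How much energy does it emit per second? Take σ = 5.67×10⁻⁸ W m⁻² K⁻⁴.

A = 4πr² = 4π × (1.05×10^9)² = 1.39×10^19 m².
P = σAT⁴ = 5.67×10⁻⁸ × 1.39×10^19 × (26430)⁴ = 5.67×10⁻⁸ × 1.39×10^19 × 4.88×10^17.
P = 3.83×10^29 W.

P ≈ 3.83×10^29 W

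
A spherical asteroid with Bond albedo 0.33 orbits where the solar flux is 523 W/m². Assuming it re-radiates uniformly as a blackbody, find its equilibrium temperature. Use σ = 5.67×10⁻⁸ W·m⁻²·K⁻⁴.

Power absorbed = (1−a)S·πR²; power emitted = 4πR²σT⁴. Equating and cancelling πR²:
T = ((1−a)S / 4σ)^(1/4) = (350 / (4 × 5.67×10⁻⁸))^(1/4) = (1.55×10^9)^(1/4).
T = 198 K.

T ≈ 198 K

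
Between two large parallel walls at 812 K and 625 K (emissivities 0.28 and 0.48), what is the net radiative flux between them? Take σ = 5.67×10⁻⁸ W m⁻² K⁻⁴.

q ≈ 3440 W/m²

For two large parallel gray plates, q = σ(T₁⁴ − T₂⁴) / (1/ε₁ + 1/ε₂ − 1).
1/ε₁ + 1/ε₂ − 1 = 1/0.28 + 1/0.48 − 1 = 4.655.
T₁⁴ − T₂⁴ = 4.35×10^11 − 1.53×10^11 = 2.82×10^11 K⁴.
q = 5.67×10⁻⁸ × 2.82×10^11 / 4.655 = 3440 W/m².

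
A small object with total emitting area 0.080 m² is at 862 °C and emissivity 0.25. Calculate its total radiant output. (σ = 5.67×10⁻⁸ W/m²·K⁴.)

862 °C = 1135 K.
P = εσAT⁴ = 0.25 × 5.67×10⁻⁸ × 0.0800 × (1135)⁴ = 0.25 × 5.67×10⁻⁸ × 0.0800 × 1.66×10^12.
P = 1880 W.

P ≈ 1880 W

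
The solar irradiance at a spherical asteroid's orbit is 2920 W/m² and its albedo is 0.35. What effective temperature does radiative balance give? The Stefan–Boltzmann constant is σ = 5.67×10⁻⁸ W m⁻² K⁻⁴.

Power absorbed = (1−a)S·πR²; power emitted = 4πR²σT⁴. Equating and cancelling πR²:
T = ((1−a)S / 4σ)^(1/4) = (1900 / (4 × 5.67×10⁻⁸))^(1/4) = (8.37×10^9)^(1/4).
T = 302 K.

T ≈ 302 K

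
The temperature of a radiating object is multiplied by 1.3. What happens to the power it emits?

P ∝ T⁴, so the power scales as (1.3)⁴ = 2.86.

factor ≈ 2.86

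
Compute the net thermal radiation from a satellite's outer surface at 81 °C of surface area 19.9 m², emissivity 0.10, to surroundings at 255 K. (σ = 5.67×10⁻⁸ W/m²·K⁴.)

Convert: 81 °C = 354 K.
Q = εσA(T⁴ − T_s⁴). T⁴ − T_s⁴ = (354)⁴ − (255)⁴ = 1.57×10^10 − 4.23×10^9 = 1.15×10^10 K⁴.
Q = 0.10 × 5.67×10⁻⁸ × 19.9 × 1.15×10^10 = 1290 W.

Q ≈ 1290 W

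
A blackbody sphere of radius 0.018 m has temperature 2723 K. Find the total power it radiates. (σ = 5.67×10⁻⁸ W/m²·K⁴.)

P ≈ 12700 W

A = 4πr² = 4π × (0.018)² = 4.07×10^-3 m².
P = σAT⁴ = 5.67×10⁻⁸ × 4.07×10^-3 × (2723)⁴ = 5.67×10⁻⁸ × 4.07×10^-3 × 5.50×10^13.
P = 12700 W.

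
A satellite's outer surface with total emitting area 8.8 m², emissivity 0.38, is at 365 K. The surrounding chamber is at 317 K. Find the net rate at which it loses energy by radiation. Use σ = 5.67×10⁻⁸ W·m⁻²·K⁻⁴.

Q ≈ 1450 W

Q = εσA(T⁴ − T_s⁴). T⁴ − T_s⁴ = (365)⁴ − (317)⁴ = 1.77×10^10 − 1.01×10^10 = 7.65×10^9 K⁴.
Q = 0.38 × 5.67×10⁻⁸ × 8.80 × 7.65×10^9 = 1450 W.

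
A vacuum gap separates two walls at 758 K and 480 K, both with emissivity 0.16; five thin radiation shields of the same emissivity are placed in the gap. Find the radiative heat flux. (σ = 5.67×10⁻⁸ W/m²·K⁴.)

Each of the 6 gaps contributes resistance (2/ε − 1) = 2/0.16 − 1 = 11.50; total = 69.00.
q = σ(T₁⁴ − T₂⁴) / 69.00 = 5.67×10⁻⁸ × 2.77×10^11 / 69.00 = 228 W/m².

q ≈ 228 W/m²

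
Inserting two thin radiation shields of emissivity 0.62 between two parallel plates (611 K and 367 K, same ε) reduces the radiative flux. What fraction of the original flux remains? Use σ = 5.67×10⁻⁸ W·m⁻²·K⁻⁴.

With N identical shields there are N+1 = 3 gaps in series, each with the same radiative resistance, so the flux falls to 1/(N+1) of its unshielded value.

ratio ≈ 0.333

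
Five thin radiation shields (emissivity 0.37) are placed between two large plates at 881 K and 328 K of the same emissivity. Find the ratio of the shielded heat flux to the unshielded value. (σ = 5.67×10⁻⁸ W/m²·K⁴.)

With N identical shields there are N+1 = 6 gaps in series, each with the same radiative resistance, so the flux falls to 1/(N+1) of its unshielded value.

ratio ≈ 0.167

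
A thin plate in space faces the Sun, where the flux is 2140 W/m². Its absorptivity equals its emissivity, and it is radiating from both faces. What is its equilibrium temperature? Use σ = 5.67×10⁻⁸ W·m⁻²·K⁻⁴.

T ≈ 371 K

Absorbed flux αS = emitted flux 2εσT⁴ per unit area; with α = ε this gives T = (S/2σ)^(1/4).
T = (2140 / (2 × 5.67×10⁻⁸))^(1/4) = (1.89×10^10)^(1/4).
T = 371 K.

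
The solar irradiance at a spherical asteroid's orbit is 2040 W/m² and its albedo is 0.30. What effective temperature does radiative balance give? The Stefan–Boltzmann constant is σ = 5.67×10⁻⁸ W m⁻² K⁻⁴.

T ≈ 282 K

Power absorbed = (1−a)S·πR²; power emitted = 4πR²σT⁴. Equating and cancelling πR²:
T = ((1−a)S / 4σ)^(1/4) = (1430 / (4 × 5.67×10⁻⁸))^(1/4) = (6.30×10^9)^(1/4).
T = 282 K.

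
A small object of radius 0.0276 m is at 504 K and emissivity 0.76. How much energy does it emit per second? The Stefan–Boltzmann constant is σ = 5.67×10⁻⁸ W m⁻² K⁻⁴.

P ≈ 26.6 W

A = 4πr² = 4π × (0.0276)² = 9.57×10^-3 m².
Stefan–Boltzmann: P = εσAT⁴ = 0.76 × 5.67×10⁻⁸ × 9.57×10^-3 × (504)⁴ = 0.76 × 5.67×10⁻⁸ × 9.57×10^-3 × 6.45×10^10.
P = 26.6 W.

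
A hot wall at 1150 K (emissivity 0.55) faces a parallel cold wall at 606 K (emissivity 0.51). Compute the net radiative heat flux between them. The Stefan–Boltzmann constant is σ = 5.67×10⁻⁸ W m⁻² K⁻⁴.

q ≈ 32900 W/m²

For two large parallel gray plates, q = σ(T₁⁴ − T₂⁴) / (1/ε₁ + 1/ε₂ − 1).
1/ε₁ + 1/ε₂ − 1 = 1/0.55 + 1/0.51 − 1 = 2.779.
T₁⁴ − T₂⁴ = 1.75×10^12 − 1.35×10^11 = 1.61×10^12 K⁴.
q = 5.67×10⁻⁸ × 1.61×10^12 / 2.779 = 32900 W/m².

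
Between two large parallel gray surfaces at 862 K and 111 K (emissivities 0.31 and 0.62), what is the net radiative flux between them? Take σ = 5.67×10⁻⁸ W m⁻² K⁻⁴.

For two large parallel gray plates, q = σ(T₁⁴ − T₂⁴) / (1/ε₁ + 1/ε₂ − 1).
1/ε₁ + 1/ε₂ − 1 = 1/0.31 + 1/0.62 − 1 = 3.839.
T₁⁴ − T₂⁴ = 5.52×10^11 − 1.52×10^8 = 5.52×10^11 K⁴.
q = 5.67×10⁻⁸ × 5.52×10^11 / 3.839 = 8150 W/m².

q ≈ 8150 W/m²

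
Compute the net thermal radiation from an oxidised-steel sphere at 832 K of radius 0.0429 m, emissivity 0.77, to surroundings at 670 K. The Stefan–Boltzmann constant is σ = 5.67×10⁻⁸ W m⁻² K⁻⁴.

A = 4πr² = 4π × (0.0429)² = 0.0231 m².
Q = εσA(T⁴ − T_s⁴). T⁴ − T_s⁴ = (832)⁴ − (670)⁴ = 4.79×10^11 − 2.02×10^11 = 2.78×10^11 K⁴.
Q = 0.77 × 5.67×10⁻⁸ × 0.0231 × 2.78×10^11 = 280 W.

Q ≈ 280 W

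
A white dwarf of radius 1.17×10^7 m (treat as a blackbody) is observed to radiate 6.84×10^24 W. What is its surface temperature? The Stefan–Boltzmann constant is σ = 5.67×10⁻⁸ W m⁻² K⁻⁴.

A = 4πr² = 4π × (1.17×10^7)² = 1.72×10^15 m².
From P = σAT⁴, T = (P / σA)^(1/4) = (6.84×10^24 / (5.67×10⁻⁸ × 1.72×10^15))^(1/4).
T = (7.01×10^16)^(1/4) = 16300 K.

T ≈ 16300 K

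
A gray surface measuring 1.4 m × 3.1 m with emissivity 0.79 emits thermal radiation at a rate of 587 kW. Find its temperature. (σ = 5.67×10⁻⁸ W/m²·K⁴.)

T ≈ 1320 K

A = 1.4 × 3.1 = 4.34 m².
From P = εσAT⁴, T = (P / εσA)^(1/4) = (5.87×10^5 / (0.79 × 5.67×10⁻⁸ × 4.34))^(1/4).
T = (3.02×10^12)^(1/4) = 1320 K.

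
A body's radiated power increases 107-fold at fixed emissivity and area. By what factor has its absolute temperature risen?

P ∝ T⁴ ⇒ T ∝ P^(1/4), so T scales by (107)^(1/4) = 3.22.

factor ≈ 3.22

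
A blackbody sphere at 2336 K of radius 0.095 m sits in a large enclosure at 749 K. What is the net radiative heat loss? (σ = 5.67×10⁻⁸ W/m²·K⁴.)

Q ≈ 1.89×10^5 W

A = 4πr² = 4π × (0.095)² = 0.113 m².
Q = σA(T⁴ − T_s⁴). T⁴ − T_s⁴ = (2336)⁴ − (749)⁴ = 2.98×10^13 − 3.15×10^11 = 2.95×10^13 K⁴.
Q = 5.67×10⁻⁸ × 0.113 × 2.95×10^13 = 1.89×10^5 W.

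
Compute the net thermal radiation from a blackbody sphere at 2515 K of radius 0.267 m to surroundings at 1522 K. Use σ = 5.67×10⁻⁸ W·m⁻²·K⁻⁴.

A = 4πr² = 4π × (0.267)² = 0.896 m².
Q = σA(T⁴ − T_s⁴). T⁴ − T_s⁴ = (2515)⁴ − (1522)⁴ = 4.00×10^13 − 5.37×10^12 = 3.46×10^13 K⁴.
Q = 5.67×10⁻⁸ × 0.896 × 3.46×10^13 = 1.76×10^6 W.

Q ≈ 1.76×10^6 W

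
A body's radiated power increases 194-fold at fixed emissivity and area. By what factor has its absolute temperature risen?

P ∝ T⁴ ⇒ T ∝ P^(1/4), so T scales by (194)^(1/4) = 3.73.

factor ≈ 3.73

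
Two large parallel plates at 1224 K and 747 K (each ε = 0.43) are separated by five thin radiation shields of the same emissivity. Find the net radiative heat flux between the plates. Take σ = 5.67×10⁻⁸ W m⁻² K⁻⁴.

Each of the 6 gaps contributes resistance (2/ε − 1) = 2/0.43 − 1 = 3.651; total = 21.91.
q = σ(T₁⁴ − T₂⁴) / 21.91 = 5.67×10⁻⁸ × 1.93×10^12 / 21.91 = 5000 W/m².

q ≈ 5000 W/m²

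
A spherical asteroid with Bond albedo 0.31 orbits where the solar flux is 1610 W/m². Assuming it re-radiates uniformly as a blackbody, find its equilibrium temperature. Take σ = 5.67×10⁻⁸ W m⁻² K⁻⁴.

Power absorbed = (1−a)S·πR²; power emitted = 4πR²σT⁴. Equating and cancelling πR²:
T = ((1−a)S / 4σ)^(1/4) = (1110 / (4 × 5.67×10⁻⁸))^(1/4) = (4.90×10^9)^(1/4).
T = 265 K.

T ≈ 265 K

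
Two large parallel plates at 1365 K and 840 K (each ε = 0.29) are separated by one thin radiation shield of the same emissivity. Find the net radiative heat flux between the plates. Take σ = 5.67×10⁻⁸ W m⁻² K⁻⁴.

q ≈ 14300 W/m²

Each of the 2 gaps contributes resistance (2/ε − 1) = 2/0.29 − 1 = 5.897; total = 11.79.
q = σ(T₁⁴ − T₂⁴) / 11.79 = 5.67×10⁻⁸ × 2.97×10^12 / 11.79 = 14300 W/m².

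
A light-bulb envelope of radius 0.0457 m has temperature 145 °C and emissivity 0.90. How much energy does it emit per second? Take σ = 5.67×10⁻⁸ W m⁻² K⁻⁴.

P ≈ 40.9 W

A = 4πr² = 4π × (0.0457)² = 0.0262 m².
145 °C = 418 K.
P = εσAT⁴ = 0.90 × 5.67×10⁻⁸ × 0.0262 × (418)⁴ = 0.90 × 5.67×10⁻⁸ × 0.0262 × 3.05×10^10.
P = 40.9 W.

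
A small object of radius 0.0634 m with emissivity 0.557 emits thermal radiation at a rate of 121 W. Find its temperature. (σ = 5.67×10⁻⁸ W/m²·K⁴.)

T ≈ 525 K

A = 4πr² = 4π × (0.0634)² = 0.0505 m².
From P = εσAT⁴, T = (P / εσA)^(1/4) = (121 / (0.557 × 5.67×10⁻⁸ × 0.0505))^(1/4).
T = (7.59×10^10)^(1/4) = 525 K.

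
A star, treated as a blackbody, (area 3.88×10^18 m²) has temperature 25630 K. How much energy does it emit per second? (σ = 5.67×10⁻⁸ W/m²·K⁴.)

P ≈ 9.49×10^28 W

P = σAT⁴ = 5.67×10⁻⁸ × 3.88×10^18 × (25630)⁴ = 5.67×10⁻⁸ × 3.88×10^18 × 4.32×10^17.
P = 9.49×10^28 W.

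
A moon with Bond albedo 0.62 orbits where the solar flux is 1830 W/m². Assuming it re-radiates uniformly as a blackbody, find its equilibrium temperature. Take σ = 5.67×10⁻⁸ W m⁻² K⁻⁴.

T ≈ 235 K

Power absorbed = (1−a)S·πR²; power emitted = 4πR²σT⁴. Equating and cancelling πR²:
T = ((1−a)S / 4σ)^(1/4) = (695 / (4 × 5.67×10⁻⁸))^(1/4) = (3.07×10^9)^(1/4).
T = 235 K.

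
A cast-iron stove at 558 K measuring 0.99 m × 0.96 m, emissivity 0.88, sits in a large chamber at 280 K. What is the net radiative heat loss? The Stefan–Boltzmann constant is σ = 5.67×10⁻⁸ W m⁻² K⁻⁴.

Q ≈ 4310 W

A = 0.99 × 0.96 = 0.950 m².
Q = εσA(T⁴ − T_s⁴). T⁴ − T_s⁴ = (558)⁴ − (280)⁴ = 9.69×10^10 − 6.15×10^9 = 9.08×10^10 K⁴.
Q = 0.88 × 5.67×10⁻⁸ × 0.950 × 9.08×10^10 = 4310 W.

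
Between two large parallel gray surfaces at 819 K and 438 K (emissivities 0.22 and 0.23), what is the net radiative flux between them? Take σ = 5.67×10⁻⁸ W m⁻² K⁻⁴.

q ≈ 2970 W/m²

For two large parallel gray plates, q = σ(T₁⁴ − T₂⁴) / (1/ε₁ + 1/ε₂ − 1).
1/ε₁ + 1/ε₂ − 1 = 1/0.22 + 1/0.23 − 1 = 7.893.
T₁⁴ − T₂⁴ = 4.50×10^11 − 3.68×10^10 = 4.13×10^11 K⁴.
q = 5.67×10⁻⁸ × 4.13×10^11 / 7.893 = 2970 W/m².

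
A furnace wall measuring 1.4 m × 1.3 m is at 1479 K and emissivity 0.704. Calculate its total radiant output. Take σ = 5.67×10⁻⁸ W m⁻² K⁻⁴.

A = 1.4 × 1.3 = 1.82 m².
Stefan–Boltzmann: P = εσAT⁴ = 0.704 × 5.67×10⁻⁸ × 1.82 × (1479)⁴ = 0.704 × 5.67×10⁻⁸ × 1.82 × 4.78×10^12.
P = 3.48×10^5 W.

P ≈ 3.48×10^5 W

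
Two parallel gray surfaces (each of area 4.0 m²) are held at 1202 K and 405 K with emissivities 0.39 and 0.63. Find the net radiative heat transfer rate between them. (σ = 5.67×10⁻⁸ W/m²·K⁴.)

Q ≈ 1.48×10^5 W

For two large parallel gray plates, q = σ(T₁⁴ − T₂⁴) / (1/ε₁ + 1/ε₂ − 1).
1/ε₁ + 1/ε₂ − 1 = 1/0.39 + 1/0.63 − 1 = 3.151.
T₁⁴ − T₂⁴ = 2.09×10^12 − 2.69×10^10 = 2.06×10^12 K⁴.
q = 5.67×10⁻⁸ × 2.06×10^12 / 3.151 = 37100 W/m².
Q = q·A = 37100 × 4.0 = 1.48×10^5 W.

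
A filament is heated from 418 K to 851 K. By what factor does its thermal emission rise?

ratio ≈ 17.2

P ∝ T⁴, so the ratio is (851/418)⁴ = (2.036)⁴ = 17.2.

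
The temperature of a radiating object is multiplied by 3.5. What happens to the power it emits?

P ∝ T⁴, so the power scales as (3.5)⁴ = 150.

factor ≈ 150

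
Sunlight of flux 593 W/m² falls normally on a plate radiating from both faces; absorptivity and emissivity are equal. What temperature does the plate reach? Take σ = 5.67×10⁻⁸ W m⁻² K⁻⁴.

T ≈ 269 K

Absorbed flux αS = emitted flux 2εσT⁴ per unit area; with α = ε this gives T = (S/2σ)^(1/4).
T = (593 / (2 × 5.67×10⁻⁸))^(1/4) = (5.23×10^9)^(1/4).
T = 269 K.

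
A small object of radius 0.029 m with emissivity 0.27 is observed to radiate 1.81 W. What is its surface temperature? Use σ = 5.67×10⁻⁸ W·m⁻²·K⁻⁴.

T ≈ 325 K

A = 4πr² = 4π × (0.029)² = 0.0106 m².
From P = εσAT⁴, T = (P / εσA)^(1/4) = (1.81 / (0.27 × 5.67×10⁻⁸ × 0.0106))^(1/4).
T = (1.12×10^10)^(1/4) = 325 K.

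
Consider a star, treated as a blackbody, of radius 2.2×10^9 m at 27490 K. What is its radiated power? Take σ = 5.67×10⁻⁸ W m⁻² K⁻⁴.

P ≈ 1.97×10^30 W

A = 4πr² = 4π × (2.2×10^9)² = 6.08×10^19 m².
P = σAT⁴ = 5.67×10⁻⁸ × 6.08×10^19 × (27490)⁴ = 5.67×10⁻⁸ × 6.08×10^19 × 5.71×10^17.
P = 1.97×10^30 W.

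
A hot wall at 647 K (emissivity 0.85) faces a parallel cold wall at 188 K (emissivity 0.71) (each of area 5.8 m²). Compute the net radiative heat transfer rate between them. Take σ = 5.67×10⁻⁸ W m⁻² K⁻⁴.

For two large parallel gray plates, q = σ(T₁⁴ − T₂⁴) / (1/ε₁ + 1/ε₂ − 1).
1/ε₁ + 1/ε₂ − 1 = 1/0.85 + 1/0.71 − 1 = 1.585.
T₁⁴ − T₂⁴ = 1.75×10^11 − 1.25×10^9 = 1.74×10^11 K⁴.
q = 5.67×10⁻⁸ × 1.74×10^11 / 1.585 = 6220 W/m².
Q = q·A = 6220 × 5.8 = 36100 W.

Q ≈ 36100 W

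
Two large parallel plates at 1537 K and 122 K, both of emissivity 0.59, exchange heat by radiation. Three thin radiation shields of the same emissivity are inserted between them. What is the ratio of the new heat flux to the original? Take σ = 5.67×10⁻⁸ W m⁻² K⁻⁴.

With N identical shields there are N+1 = 4 gaps in series, each with the same radiative resistance, so the flux falls to 1/(N+1) of its unshielded value.

ratio ≈ 0.250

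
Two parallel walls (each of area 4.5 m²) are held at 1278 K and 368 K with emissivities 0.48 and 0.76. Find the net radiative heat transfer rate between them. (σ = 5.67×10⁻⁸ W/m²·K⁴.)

For two large parallel gray plates, q = σ(T₁⁴ − T₂⁴) / (1/ε₁ + 1/ε₂ − 1).
1/ε₁ + 1/ε₂ − 1 = 1/0.48 + 1/0.76 − 1 = 2.399.
T₁⁴ − T₂⁴ = 2.67×10^12 − 1.83×10^10 = 2.65×10^12 K⁴.
q = 5.67×10⁻⁸ × 2.65×10^12 / 2.399 = 62600 W/m².
Q = q·A = 62600 × 4.5 = 2.82×10^5 W.

Q ≈ 2.82×10^5 W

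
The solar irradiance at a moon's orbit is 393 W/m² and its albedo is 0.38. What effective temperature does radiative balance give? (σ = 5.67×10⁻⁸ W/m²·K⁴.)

T ≈ 181 K

Power absorbed = (1−a)S·πR²; power emitted = 4πR²σT⁴. Equating and cancelling πR²:
T = ((1−a)S / 4σ)^(1/4) = (244 / (4 × 5.67×10⁻⁸))^(1/4) = (1.07×10^9)^(1/4).
T = 181 K.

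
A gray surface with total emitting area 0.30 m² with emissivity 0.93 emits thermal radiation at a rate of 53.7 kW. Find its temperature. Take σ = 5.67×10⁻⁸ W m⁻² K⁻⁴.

T ≈ 1360 K

From P = εσAT⁴, T = (P / εσA)^(1/4) = (53700 / (0.93 × 5.67×10⁻⁸ × 0.300))^(1/4).
T = (3.39×10^12)^(1/4) = 1360 K.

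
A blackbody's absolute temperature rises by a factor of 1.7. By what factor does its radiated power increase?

factor ≈ 8.35

P ∝ T⁴, so the power scales as (1.7)⁴ = 8.35.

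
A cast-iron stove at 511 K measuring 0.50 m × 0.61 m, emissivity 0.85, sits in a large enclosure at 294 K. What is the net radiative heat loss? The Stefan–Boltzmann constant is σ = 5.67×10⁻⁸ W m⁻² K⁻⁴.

A = 0.50 × 0.61 = 0.305 m².
Q = εσA(T⁴ − T_s⁴). T⁴ − T_s⁴ = (511)⁴ − (294)⁴ = 6.82×10^10 − 7.47×10^9 = 6.07×10^10 K⁴.
Q = 0.85 × 5.67×10⁻⁸ × 0.305 × 6.07×10^10 = 892 W.

Q ≈ 892 W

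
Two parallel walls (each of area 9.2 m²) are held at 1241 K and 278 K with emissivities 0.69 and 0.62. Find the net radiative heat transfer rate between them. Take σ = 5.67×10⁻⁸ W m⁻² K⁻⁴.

Q ≈ 5.98×10^5 W

For two large parallel gray plates, q = σ(T₁⁴ − T₂⁴) / (1/ε₁ + 1/ε₂ − 1).
1/ε₁ + 1/ε₂ − 1 = 1/0.69 + 1/0.62 − 1 = 2.062.
T₁⁴ − T₂⁴ = 2.37×10^12 − 5.97×10^9 = 2.37×10^12 K⁴.
q = 5.67×10⁻⁸ × 2.37×10^12 / 2.062 = 65100 W/m².
Q = q·A = 65100 × 9.2 = 5.98×10^5 W.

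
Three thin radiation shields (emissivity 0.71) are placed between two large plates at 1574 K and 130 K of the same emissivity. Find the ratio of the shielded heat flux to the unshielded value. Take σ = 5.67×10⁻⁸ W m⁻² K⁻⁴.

ratio ≈ 0.250

With N identical shields there are N+1 = 4 gaps in series, each with the same radiative resistance, so the flux falls to 1/(N+1) of its unshielded value.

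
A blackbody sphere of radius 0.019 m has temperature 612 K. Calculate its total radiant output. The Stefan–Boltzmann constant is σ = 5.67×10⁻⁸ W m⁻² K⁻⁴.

P ≈ 36.1 W

A = 4πr² = 4π × (0.019)² = 4.54×10^-3 m².
P = σAT⁴ = 5.67×10⁻⁸ × 4.54×10^-3 × (612)⁴ = 5.67×10⁻⁸ × 4.54×10^-3 × 1.40×10^11.
P = 36.1 W.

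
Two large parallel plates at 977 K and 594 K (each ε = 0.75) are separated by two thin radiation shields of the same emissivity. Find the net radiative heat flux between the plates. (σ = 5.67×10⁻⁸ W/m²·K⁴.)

q ≈ 8920 W/m²

Each of the 3 gaps contributes resistance (2/ε − 1) = 2/0.75 − 1 = 1.667; total = 5.000.
q = σ(T₁⁴ − T₂⁴) / 5.000 = 5.67×10⁻⁸ × 7.87×10^11 / 5.000 = 8920 W/m².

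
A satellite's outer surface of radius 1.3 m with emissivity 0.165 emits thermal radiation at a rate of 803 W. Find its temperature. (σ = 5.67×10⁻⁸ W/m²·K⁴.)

A = 4πr² = 4π × (1.3)² = 21.2 m².
From P = εσAT⁴, T = (P / εσA)^(1/4) = (803 / (0.165 × 5.67×10⁻⁸ × 21.2))^(1/4).
T = (4.04×10^9)^(1/4) = 252 K.

T ≈ 252 K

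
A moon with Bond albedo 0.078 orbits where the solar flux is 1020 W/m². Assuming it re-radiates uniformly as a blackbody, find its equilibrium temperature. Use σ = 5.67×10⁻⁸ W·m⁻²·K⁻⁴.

T ≈ 254 K

Power absorbed = (1−a)S·πR²; power emitted = 4πR²σT⁴. Equating and cancelling πR²:
T = ((1−a)S / 4σ)^(1/4) = (940 / (4 × 5.67×10⁻⁸))^(1/4) = (4.15×10^9)^(1/4).
T = 254 K.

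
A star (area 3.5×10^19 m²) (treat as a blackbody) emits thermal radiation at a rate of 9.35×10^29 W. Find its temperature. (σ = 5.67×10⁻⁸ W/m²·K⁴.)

T ≈ 26200 K

From P = σAT⁴, T = (P / σA)^(1/4) = (9.35×10^29 / (5.67×10⁻⁸ × 3.50×10^19))^(1/4).
T = (4.71×10^17)^(1/4) = 26200 K.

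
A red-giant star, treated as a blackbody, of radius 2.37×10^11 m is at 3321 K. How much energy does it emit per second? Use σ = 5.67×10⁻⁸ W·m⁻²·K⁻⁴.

A = 4πr² = 4π × (2.37×10^11)² = 7.06×10^23 m².
P = σAT⁴ = 5.67×10⁻⁸ × 7.06×10^23 × (3321)⁴ = 5.67×10⁻⁸ × 7.06×10^23 × 1.22×10^14.
P = 4.87×10^30 W.

P ≈ 4.87×10^30 W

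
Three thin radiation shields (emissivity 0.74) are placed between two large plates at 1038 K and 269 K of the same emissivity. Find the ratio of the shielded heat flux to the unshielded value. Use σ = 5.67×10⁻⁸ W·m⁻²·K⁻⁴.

ratio ≈ 0.250

With N identical shields there are N+1 = 4 gaps in series, each with the same radiative resistance, so the flux falls to 1/(N+1) of its unshielded value.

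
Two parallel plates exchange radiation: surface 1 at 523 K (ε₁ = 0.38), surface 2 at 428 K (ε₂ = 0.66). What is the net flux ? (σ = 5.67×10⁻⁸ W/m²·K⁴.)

For two large parallel gray plates, q = σ(T₁⁴ − T₂⁴) / (1/ε₁ + 1/ε₂ − 1).
1/ε₁ + 1/ε₂ − 1 = 1/0.38 + 1/0.66 − 1 = 3.147.
T₁⁴ − T₂⁴ = 7.48×10^10 − 3.36×10^10 = 4.13×10^10 K⁴.
q = 5.67×10⁻⁸ × 4.13×10^10 / 3.147 = 743 W/m².

q ≈ 743 W/m²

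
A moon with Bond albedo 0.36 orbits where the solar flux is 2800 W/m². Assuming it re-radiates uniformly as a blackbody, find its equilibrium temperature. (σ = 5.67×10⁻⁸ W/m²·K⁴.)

Power absorbed = (1−a)S·πR²; power emitted = 4πR²σT⁴. Equating and cancelling πR²:
T = ((1−a)S / 4σ)^(1/4) = (1790 / (4 × 5.67×10⁻⁸))^(1/4) = (7.90×10^9)^(1/4).
T = 298 K.

T ≈ 298 K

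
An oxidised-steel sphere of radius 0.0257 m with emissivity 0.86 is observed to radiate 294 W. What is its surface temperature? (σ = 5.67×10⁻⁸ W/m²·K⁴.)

A = 4πr² = 4π × (0.0257)² = 8.30×10^-3 m².
From P = εσAT⁴, T = (P / εσA)^(1/4) = (294 / (0.86 × 5.67×10⁻⁸ × 8.30×10^-3))^(1/4).
T = (7.26×10^11)^(1/4) = 923 K.

T ≈ 923 K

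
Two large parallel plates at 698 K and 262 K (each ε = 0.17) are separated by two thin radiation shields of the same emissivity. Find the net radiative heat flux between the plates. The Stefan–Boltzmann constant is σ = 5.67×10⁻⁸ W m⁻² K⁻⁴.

Each of the 3 gaps contributes resistance (2/ε − 1) = 2/0.17 − 1 = 10.76; total = 32.29.
q = σ(T₁⁴ − T₂⁴) / 32.29 = 5.67×10⁻⁸ × 2.33×10^11 / 32.29 = 408 W/m².

q ≈ 408 W/m²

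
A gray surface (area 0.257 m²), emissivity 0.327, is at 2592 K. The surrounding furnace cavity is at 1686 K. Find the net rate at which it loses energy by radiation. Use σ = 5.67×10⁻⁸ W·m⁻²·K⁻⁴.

Q = εσA(T⁴ − T_s⁴). T⁴ − T_s⁴ = (2592)⁴ − (1686)⁴ = 4.51×10^13 − 8.08×10^12 = 3.71×10^13 K⁴.
Q = 0.327 × 5.67×10⁻⁸ × 0.257 × 3.71×10^13 = 1.77×10^5 W.

Q ≈ 1.77×10^5 W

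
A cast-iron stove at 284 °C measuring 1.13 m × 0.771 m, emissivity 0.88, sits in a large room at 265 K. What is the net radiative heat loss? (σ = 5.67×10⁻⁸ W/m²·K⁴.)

A = 1.13 × 0.771 = 0.871 m².
Convert: 284 °C = 557 K.
Q = εσA(T⁴ − T_s⁴). T⁴ − T_s⁴ = (557)⁴ − (265)⁴ = 9.63×10^10 − 4.93×10^9 = 9.13×10^10 K⁴.
Q = 0.88 × 5.67×10⁻⁸ × 0.871 × 9.13×10^10 = 3970 W.

Q ≈ 3970 W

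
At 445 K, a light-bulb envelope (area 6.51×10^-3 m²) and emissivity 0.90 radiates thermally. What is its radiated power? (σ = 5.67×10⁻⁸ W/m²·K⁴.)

P = εσAT⁴ = 0.90 × 5.67×10⁻⁸ × 6.51×10^-3 × (445)⁴ = 0.90 × 5.67×10⁻⁸ × 6.51×10^-3 × 3.92×10^10.
P = 13.0 W.

P ≈ 13.0 W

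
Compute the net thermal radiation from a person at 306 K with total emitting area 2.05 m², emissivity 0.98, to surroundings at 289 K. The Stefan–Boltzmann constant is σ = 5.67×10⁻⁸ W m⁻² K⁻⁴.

Q ≈ 204 W

Q = εσA(T⁴ − T_s⁴). T⁴ − T_s⁴ = (306)⁴ − (289)⁴ = 8.77×10^9 − 6.98×10^9 = 1.79×10^9 K⁴.
Q = 0.98 × 5.67×10⁻⁸ × 2.05 × 1.79×10^9 = 204 W.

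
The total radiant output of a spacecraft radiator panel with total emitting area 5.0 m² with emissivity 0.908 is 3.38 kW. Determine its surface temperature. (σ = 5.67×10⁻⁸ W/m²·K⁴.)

From P = εσAT⁴, T = (P / εσA)^(1/4) = (3380 / (0.908 × 5.67×10⁻⁸ × 5.00))^(1/4).
T = (1.31×10^10)^(1/4) = 339 K.

T ≈ 339 K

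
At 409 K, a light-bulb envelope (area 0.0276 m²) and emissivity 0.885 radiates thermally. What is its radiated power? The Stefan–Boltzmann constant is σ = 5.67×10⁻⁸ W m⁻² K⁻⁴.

P ≈ 38.8 W

P = εσAT⁴ = 0.885 × 5.67×10⁻⁸ × 0.0276 × (409)⁴ = 0.885 × 5.67×10⁻⁸ × 0.0276 × 2.80×10^10.
P = 38.8 W.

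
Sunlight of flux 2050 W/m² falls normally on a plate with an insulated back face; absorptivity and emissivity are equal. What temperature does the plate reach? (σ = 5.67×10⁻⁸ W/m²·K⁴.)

Absorbed flux αS = emitted flux εσT⁴ (one radiating face); with α = ε, T = (S/σ)^(1/4).
T = (2050 / 5.67×10⁻⁸)^(1/4) = (3.62×10^10)^(1/4).
T = 436 K.

T ≈ 436 K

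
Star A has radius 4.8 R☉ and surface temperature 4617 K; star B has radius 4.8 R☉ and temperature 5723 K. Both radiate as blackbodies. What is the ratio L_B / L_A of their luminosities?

L = 4πR²σT⁴ ∝ R²T⁴, so L_B/L_A = (4.8/4.8)² × (5723/4617)⁴ = 1.00 × 2.36 = 2.36.

L_B/L_A ≈ 2.36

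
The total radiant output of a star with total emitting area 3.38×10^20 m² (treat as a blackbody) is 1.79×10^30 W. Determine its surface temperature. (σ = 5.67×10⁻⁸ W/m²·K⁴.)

T ≈ 17500 K

From P = σAT⁴, T = (P / σA)^(1/4) = (1.79×10^30 / (5.67×10⁻⁸ × 3.38×10^20))^(1/4).
T = (9.34×10^16)^(1/4) = 17500 K.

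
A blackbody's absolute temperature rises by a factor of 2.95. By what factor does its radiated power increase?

factor ≈ 75.7

P ∝ T⁴, so the power scales as (2.95)⁴ = 75.7.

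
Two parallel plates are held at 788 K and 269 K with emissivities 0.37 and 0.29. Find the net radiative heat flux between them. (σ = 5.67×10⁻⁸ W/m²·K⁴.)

q ≈ 4190 W/m²

For two large parallel gray plates, q = σ(T₁⁴ − T₂⁴) / (1/ε₁ + 1/ε₂ − 1).
1/ε₁ + 1/ε₂ − 1 = 1/0.37 + 1/0.29 − 1 = 5.151.
T₁⁴ − T₂⁴ = 3.86×10^11 − 5.24×10^9 = 3.80×10^11 K⁴.
q = 5.67×10⁻⁸ × 3.80×10^11 / 5.151 = 4190 W/m².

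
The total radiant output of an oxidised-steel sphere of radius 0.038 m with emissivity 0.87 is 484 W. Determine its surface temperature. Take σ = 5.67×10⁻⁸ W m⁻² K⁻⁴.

T ≈ 858 K

A = 4πr² = 4π × (0.038)² = 0.0181 m².
From P = εσAT⁴, T = (P / εσA)^(1/4) = (484 / (0.87 × 5.67×10⁻⁸ × 0.0181))^(1/4).
T = (5.41×10^11)^(1/4) = 858 K.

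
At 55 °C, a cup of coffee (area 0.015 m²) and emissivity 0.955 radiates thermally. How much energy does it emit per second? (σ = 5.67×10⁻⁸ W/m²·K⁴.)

55 °C = 328 K.
P = εσAT⁴ = 0.955 × 5.67×10⁻⁸ × 0.0150 × (328)⁴ = 0.955 × 5.67×10⁻⁸ × 0.0150 × 1.16×10^10.
P = 9.40 W.

P ≈ 9.40 W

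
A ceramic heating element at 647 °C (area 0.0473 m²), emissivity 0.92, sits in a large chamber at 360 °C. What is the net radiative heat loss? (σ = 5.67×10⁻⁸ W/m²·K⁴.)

Q ≈ 1370 W

Convert: 647 °C = 920 K; 360 °C = 633 K.
Q = εσA(T⁴ − T_s⁴). T⁴ − T_s⁴ = (920)⁴ − (633)⁴ = 7.16×10^11 − 1.61×10^11 = 5.56×10^11 K⁴.
Q = 0.92 × 5.67×10⁻⁸ × 0.0473 × 5.56×10^11 = 1370 W.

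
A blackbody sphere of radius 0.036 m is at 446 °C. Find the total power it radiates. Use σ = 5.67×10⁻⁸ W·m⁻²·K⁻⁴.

A = 4πr² = 4π × (0.036)² = 0.0163 m².
446 °C = 719 K.
P = σAT⁴ = 5.67×10⁻⁸ × 0.0163 × (719)⁴ = 5.67×10⁻⁸ × 0.0163 × 2.67×10^11.
P = 247 W.

P ≈ 247 W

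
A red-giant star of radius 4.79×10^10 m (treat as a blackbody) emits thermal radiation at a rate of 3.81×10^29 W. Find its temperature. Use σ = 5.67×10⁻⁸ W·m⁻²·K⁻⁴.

A = 4πr² = 4π × (4.79×10^10)² = 2.88×10^22 m².
From P = σAT⁴, T = (P / σA)^(1/4) = (3.81×10^29 / (5.67×10⁻⁸ × 2.88×10^22))^(1/4).
T = (2.33×10^14)^(1/4) = 3910 K.

T ≈ 3910 K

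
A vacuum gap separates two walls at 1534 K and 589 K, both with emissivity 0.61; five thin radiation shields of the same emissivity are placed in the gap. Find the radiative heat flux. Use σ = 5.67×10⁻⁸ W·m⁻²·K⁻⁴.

Each of the 6 gaps contributes resistance (2/ε − 1) = 2/0.61 − 1 = 2.279; total = 13.67.
q = σ(T₁⁴ − T₂⁴) / 13.67 = 5.67×10⁻⁸ × 5.42×10^12 / 13.67 = 22500 W/m².

q ≈ 22500 W/m²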